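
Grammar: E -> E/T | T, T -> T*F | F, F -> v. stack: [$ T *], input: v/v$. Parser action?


no handle; shift 'v'
Action: shift


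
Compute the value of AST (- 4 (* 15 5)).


Evaluate inner: (* 15 5) = 75
Evaluate root: (- 4 75) = -71
Result: -71


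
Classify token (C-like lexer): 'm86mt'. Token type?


Pattern: letter/underscore followed by alphanumerics, not a keyword
Type: IDENTIFIER


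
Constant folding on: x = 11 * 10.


11 * 10 = 110 at compile time
Optimized: x = 110


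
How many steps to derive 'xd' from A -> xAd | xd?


Derivation: A => xd
Steps: 1


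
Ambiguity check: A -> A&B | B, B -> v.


precedence layered via separate nonterminal B: deterministic
Unambiguous


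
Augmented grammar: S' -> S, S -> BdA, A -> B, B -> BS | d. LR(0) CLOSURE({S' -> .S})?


Start: S' -> .S
For each item with dot before a nonterminal B, add B -> .γ for every B-production
Closure: [S' -> .S, S -> .BdA, B -> .BS, B -> .d]


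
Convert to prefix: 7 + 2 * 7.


'*' binds tighter: tree is (+ 7 (* 2 7))
Prefix: + 7 * 2 7


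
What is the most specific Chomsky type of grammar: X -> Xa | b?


Left-linear: every RHS is a terminal or one nonterminal followed by a terminal
Classification: Type 3 (Regular)


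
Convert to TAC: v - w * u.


Break into single-operator statements:
t1 = w * u
t2 = v - t1


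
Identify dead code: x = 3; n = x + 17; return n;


x is read by n's definition; n is returned
No dead code


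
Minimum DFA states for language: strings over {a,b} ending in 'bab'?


Track the longest suffix of input matching a prefix of 'bab': 4 classes (prefixes of length 0..3)
Minimal DFA: 4 states


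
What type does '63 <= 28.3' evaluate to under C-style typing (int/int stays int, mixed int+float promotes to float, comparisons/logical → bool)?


Operand types: int <= float
Rule: comparison yields bool
Result type: bool


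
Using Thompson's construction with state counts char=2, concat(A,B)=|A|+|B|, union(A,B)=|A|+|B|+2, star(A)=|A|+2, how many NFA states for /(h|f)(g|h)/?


Syntax tree has 4 char leaf(s), 2 union(s), 0 star(s)
chars contribute 4×2 = 8; each union adds +2; each star adds +2
Total: 8 + 4 + 0 = 12 states


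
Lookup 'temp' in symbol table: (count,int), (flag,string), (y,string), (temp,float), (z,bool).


Lookup 'temp' → type float


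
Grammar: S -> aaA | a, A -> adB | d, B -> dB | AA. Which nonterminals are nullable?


A nonterminal is nullable iff some alternative derives ε (directly, or every symbol in it is nullable)
Nullable: {}


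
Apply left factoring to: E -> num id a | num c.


Common prefix: 'num'
Factored: E -> num E', E' -> id a | c


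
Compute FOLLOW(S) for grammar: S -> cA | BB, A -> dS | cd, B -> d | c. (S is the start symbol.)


$ ∈ FOLLOW(S). For each A -> αBβ: add FIRST(β)\{ε} to FOLLOW(B); if β nullable, add FOLLOW(A).
FOLLOW(S) = {$}


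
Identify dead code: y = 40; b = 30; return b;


y is assigned but never read
Dead: 'y = 40'


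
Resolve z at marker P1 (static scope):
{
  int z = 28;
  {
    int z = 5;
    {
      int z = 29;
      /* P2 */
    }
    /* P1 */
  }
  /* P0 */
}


z declared in the same block as P1
z = 5


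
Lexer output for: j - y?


Scan left to right, longest-match per lexeme
Tokens: ID(j), OP(-), ID(y)


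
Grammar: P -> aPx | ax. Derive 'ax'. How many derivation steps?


Derivation: P => ax
Steps: 1


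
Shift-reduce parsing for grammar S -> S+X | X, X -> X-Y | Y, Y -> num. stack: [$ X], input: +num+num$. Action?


lookahead ∉ {-} so X won't extend; reduce S -> X
Action: reduce (S -> X)


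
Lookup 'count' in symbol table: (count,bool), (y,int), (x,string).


Lookup 'count' → type bool


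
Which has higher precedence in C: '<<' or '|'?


'<<' is shift (level 8); '|' is bitwise OR (level 3)
Higher level binds tighter
'<<' has higher precedence than '|'


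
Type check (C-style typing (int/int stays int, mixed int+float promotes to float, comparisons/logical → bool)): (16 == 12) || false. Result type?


Operand types: bool || bool
Rule: logical operators take bool operands and yield bool
Result type: bool


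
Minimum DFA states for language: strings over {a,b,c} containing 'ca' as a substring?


KMP-style automaton: 2 progress states + 1 absorbing accept = 3
Minimal DFA: 3 states


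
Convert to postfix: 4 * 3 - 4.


Left to right (same or higher precedence on left)
Postfix: 4 3 * 4 -


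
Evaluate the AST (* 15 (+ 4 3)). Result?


Evaluate inner: (+ 4 3) = 7
Evaluate root: (* 15 7) = 105
Result: 105


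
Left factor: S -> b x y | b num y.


Common prefix: 'b'
Factored: S -> b S', S' -> x y | num y


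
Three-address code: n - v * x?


Break into single-operator statements:
t1 = v * x
t2 = n - t1


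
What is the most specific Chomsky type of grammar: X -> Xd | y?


Left-linear: every RHS is a terminal or one nonterminal followed by a terminal
Classification: Type 3 (Regular)


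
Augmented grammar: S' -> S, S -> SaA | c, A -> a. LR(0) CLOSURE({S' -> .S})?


Start: S' -> .S
For each item with dot before a nonterminal B, add B -> .γ for every B-production
Closure: [S' -> .S, S -> .SaA, S -> .c]


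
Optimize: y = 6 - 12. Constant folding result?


6 - 12 = -6 at compile time
Optimized: y = -6


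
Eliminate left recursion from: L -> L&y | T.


Left-recursive alternatives: L&y; non-recursive: T
Introduce L': L -> TL', L' -> &yL' | ε


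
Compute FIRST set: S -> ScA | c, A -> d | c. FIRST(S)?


Per alternative of S: FIRST(ScA) = {c}; FIRST(c) = {c}
FIRST(S) = {c}


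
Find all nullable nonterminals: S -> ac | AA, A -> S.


A nonterminal is nullable iff some alternative derives ε (directly, or every symbol in it is nullable)
Nullable: {}


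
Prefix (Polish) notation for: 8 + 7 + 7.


left-to-right (same/higher precedence on left): tree is (+ (+ 8 7) 7)
Prefix: + + 8 7 7


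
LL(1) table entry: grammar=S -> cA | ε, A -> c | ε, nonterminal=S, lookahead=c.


For [S, c]: 'c' ∈ FIRST(cA)
Entry: S -> cA


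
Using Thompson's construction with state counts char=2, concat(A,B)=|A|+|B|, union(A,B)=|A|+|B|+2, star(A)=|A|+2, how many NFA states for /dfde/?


Syntax tree has 4 char leaf(s), 0 union(s), 0 star(s)
chars contribute 4×2 = 8; each union adds +2; each star adds +2
Total: 8 + 0 + 0 = 8 states


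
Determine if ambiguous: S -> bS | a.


right-linear, alternatives start with distinct terminals 'b' vs 'a': unique leftmost derivation
Unambiguous


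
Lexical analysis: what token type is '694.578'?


Pattern: digits with a decimal point
Type: FLOAT_LITERAL


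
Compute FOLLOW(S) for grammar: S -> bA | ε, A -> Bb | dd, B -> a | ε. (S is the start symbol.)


$ ∈ FOLLOW(S). For each A -> αBβ: add FIRST(β)\{ε} to FOLLOW(B); if β nullable, add FOLLOW(A).
FOLLOW(S) = {$}


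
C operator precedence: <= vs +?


'+' is additive (level 9); '<=' is relational (level 7)
Higher level binds tighter
'+' has higher precedence than '<='


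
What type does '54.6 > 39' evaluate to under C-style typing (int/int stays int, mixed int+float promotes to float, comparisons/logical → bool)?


Operand types: float > int
Rule: comparison yields bool
Result type: bool


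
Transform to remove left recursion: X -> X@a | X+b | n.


Left-recursive alternatives: X@a, X+b; non-recursive: n
Introduce X': X -> nX', X' -> @aX' | +bX' | ε


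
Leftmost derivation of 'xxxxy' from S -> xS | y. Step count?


Derivation: S => xS => xxS => xxxS => xxxxS => xxxxy
Steps: 5


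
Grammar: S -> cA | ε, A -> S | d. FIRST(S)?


Per alternative of S: FIRST(cA) = {c}; FIRST(ε) = {ε}
FIRST(S) = {c, ε}


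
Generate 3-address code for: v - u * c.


Break into single-operator statements:
t1 = u * c
t2 = v - t1


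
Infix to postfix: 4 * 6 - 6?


Left to right (same or higher precedence on left)
Postfix: 4 6 * 6 -


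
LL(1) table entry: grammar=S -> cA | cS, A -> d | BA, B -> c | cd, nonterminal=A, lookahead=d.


For [A, d]: 'd' ∈ FIRST(d)
Entry: A -> d


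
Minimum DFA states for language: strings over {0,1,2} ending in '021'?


Track the longest suffix of input matching a prefix of '021': 4 classes (prefixes of length 0..3)
Minimal DFA: 4 states


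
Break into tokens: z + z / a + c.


Scan left to right, longest-match per lexeme
Tokens: ID(z), OP(+), ID(z), OP(/), ID(a), OP(+), ID(c)


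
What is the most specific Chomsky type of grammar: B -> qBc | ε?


Single nonterminal LHS, but q^n c^n is not regular
Classification: Type 2 (Context-Free)


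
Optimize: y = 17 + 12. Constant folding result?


17 + 12 = 29 at compile time
Optimized: y = 29


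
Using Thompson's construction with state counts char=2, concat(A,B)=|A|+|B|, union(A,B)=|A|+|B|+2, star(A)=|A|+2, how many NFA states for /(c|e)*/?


Syntax tree has 2 char leaf(s), 1 union(s), 1 star(s)
chars contribute 2×2 = 4; each union adds +2; each star adds +2
Total: 4 + 2 + 2 = 8 states


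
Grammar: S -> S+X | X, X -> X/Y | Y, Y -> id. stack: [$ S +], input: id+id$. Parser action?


no handle ('S+' is not any RHS); shift 'id'
Action: shift


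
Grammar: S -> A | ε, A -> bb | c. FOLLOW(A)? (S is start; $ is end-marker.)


$ ∈ FOLLOW(S). For each A -> αBβ: add FIRST(β)\{ε} to FOLLOW(B); if β nullable, add FOLLOW(A).
FOLLOW(A) = {$}


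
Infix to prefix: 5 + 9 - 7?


left-to-right (same/higher precedence on left): tree is (- (+ 5 9) 7)
Prefix: - + 5 9 7


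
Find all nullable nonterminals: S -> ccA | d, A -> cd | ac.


A nonterminal is nullable iff some alternative derives ε (directly, or every symbol in it is nullable)
Nullable: {}


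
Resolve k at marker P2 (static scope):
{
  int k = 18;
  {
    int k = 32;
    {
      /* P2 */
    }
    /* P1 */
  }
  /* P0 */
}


P2's block does not declare k; resolves to the enclosing declaration at depth 1
k = 32


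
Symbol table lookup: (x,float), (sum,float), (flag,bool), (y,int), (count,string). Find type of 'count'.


Lookup 'count' → type string


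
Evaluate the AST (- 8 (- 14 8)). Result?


Evaluate inner: (- 14 8) = 6
Evaluate root: (- 8 6) = 2
Result: 2


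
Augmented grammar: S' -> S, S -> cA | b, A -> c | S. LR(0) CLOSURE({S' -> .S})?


Start: S' -> .S
For each item with dot before a nonterminal B, add B -> .γ for every B-production
Closure: [S' -> .S, S -> .cA, S -> .b]


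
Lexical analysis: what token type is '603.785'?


Pattern: digits with a decimal point
Type: FLOAT_LITERAL


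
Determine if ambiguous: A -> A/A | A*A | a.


'a/a*a' has two parse trees (no precedence encoded between / and *)
Ambiguous


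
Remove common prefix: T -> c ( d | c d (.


Common prefix: 'c'
Factored: T -> c T', T' -> ( d | d (


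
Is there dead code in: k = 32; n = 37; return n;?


k is assigned but never read
Dead: 'k = 32'


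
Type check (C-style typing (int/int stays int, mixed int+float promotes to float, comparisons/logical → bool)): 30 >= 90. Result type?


Operand types: int >= int
Rule: comparison yields bool
Result type: bool


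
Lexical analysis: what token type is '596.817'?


Pattern: digits with a decimal point
Type: FLOAT_LITERAL


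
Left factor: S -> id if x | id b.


Common prefix: 'id'
Factored: S -> id S', S' -> if x | b


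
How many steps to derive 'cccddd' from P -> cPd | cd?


Derivation: P => cPd => ccPdd => cccddd
Steps: 3


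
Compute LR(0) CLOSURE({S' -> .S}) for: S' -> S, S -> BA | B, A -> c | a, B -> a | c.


Start: S' -> .S
For each item with dot before a nonterminal B, add B -> .γ for every B-production
Closure: [S' -> .S, S -> .BA, S -> .B, B -> .a, B -> .c]


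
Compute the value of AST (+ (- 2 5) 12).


Evaluate inner: (- 2 5) = -3
Evaluate root: (+ -3 12) = 9
Result: 9


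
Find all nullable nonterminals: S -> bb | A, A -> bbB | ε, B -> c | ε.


A nonterminal is nullable iff some alternative derives ε (directly, or every symbol in it is nullable)
Nullable: {A, B, S}


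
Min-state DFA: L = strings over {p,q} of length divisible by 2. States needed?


Track length mod 2: states 0..1, accept at 0
Minimal DFA: 2 states


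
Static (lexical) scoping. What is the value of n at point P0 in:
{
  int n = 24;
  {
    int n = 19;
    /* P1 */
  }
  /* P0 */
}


n declared in the same block as P0
n = 24


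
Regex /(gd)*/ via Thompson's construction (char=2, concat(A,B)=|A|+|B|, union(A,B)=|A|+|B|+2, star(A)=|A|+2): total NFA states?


Syntax tree has 2 char leaf(s), 0 union(s), 1 star(s)
chars contribute 2×2 = 4; each union adds +2; each star adds +2
Total: 4 + 0 + 2 = 6 states


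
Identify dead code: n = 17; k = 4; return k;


n is assigned but never read
Dead: 'n = 17'


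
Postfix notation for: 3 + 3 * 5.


* has higher precedence, evaluate 3*5 first
Postfix: 3 3 5 * +


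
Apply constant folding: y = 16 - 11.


16 - 11 = 5 at compile time
Optimized: y = 5


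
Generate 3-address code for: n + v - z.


Break into single-operator statements:
t1 = n + v
t2 = t1 - z


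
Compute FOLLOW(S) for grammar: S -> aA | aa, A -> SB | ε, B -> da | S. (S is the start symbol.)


$ ∈ FOLLOW(S). For each A -> αBβ: add FIRST(β)\{ε} to FOLLOW(B); if β nullable, add FOLLOW(A).
FOLLOW(S) = {$, a, d}


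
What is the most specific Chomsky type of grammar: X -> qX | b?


Right-linear: every RHS is a terminal or a terminal followed by one nonterminal
Classification: Type 3 (Regular)


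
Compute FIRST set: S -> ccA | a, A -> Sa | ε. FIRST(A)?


Per alternative of A: FIRST(Sa) = {a, c}; FIRST(ε) = {ε}
FIRST(A) = {a, c, ε}


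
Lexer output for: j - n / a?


Scan left to right, longest-match per lexeme
Tokens: ID(j), OP(-), ID(n), OP(/), ID(a)


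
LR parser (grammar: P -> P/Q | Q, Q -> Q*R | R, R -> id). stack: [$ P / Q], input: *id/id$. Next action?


'*' can extend Q; shift to build Q -> Q*R
Action: shift


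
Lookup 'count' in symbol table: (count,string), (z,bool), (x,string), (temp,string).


Lookup 'count' → type string


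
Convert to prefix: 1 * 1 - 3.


left-to-right (same/higher precedence on left): tree is (- (* 1 1) 3)
Prefix: - * 1 1 3


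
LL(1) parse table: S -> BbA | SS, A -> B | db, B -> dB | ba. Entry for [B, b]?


For [B, b]: 'b' ∈ FIRST(ba)
Entry: B -> ba


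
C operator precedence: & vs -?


'-' is additive (level 9); '&' is bitwise AND (level 5)
Higher level binds tighter
'-' has higher precedence than '&'


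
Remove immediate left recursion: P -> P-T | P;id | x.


Left-recursive alternatives: P-T, P;id; non-recursive: x
Introduce P': P -> xP', P' -> -TP' | ;idP' | ε


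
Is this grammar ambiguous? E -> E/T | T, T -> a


precedence layered via separate nonterminal T: deterministic
Unambiguous


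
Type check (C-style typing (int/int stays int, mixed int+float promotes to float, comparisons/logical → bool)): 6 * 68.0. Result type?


Operand types: int * float
Rule: mixed int/float promotes to float; int/int stays int
Result type: float


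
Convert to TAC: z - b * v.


Break into single-operator statements:
t1 = b * v
t2 = z - t1


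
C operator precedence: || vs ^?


'^' is bitwise XOR (level 4); '||' is logical OR (level 1)
Higher level binds tighter
'^' has higher precedence than '||'


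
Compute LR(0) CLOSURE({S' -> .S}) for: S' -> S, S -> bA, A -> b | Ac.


Start: S' -> .S
For each item with dot before a nonterminal B, add B -> .γ for every B-production
Closure: [S' -> .S, S -> .bA]


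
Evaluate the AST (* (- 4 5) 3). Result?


Evaluate inner: (- 4 5) = -1
Evaluate root: (* -1 3) = -3
Result: -3


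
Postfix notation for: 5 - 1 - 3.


Left to right (same or higher precedence on left)
Postfix: 5 1 - 3 -


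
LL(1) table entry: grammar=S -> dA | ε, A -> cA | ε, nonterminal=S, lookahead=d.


For [S, d]: 'd' ∈ FIRST(dA)
Entry: S -> dA


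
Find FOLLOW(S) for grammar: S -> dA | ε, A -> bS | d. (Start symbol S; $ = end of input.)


$ ∈ FOLLOW(S). For each A -> αBβ: add FIRST(β)\{ε} to FOLLOW(B); if β nullable, add FOLLOW(A).
FOLLOW(S) = {$}


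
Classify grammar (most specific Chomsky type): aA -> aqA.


LHS has context (more than one symbol) and |LHS| ≤ |RHS|
Classification: Type 1 (Context-Sensitive)


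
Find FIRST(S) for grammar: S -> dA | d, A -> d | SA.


Per alternative of S: FIRST(dA) = {d}; FIRST(d) = {d}
FIRST(S) = {d}


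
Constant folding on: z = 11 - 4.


11 - 4 = 7 at compile time
Optimized: z = 7


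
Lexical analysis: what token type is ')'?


Pattern: delimiter/punctuation
Type: PUNCTUATION


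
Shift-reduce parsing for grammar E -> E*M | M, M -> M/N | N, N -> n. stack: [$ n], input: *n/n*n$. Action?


'n' on top is the handle for N -> n
Action: reduce (N -> n)


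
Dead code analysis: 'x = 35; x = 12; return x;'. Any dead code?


first assignment to x is overwritten before any read
Dead: 'x = 35'


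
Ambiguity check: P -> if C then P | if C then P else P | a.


dangling else: 'if C then if C then a else a' parses two ways
Ambiguous


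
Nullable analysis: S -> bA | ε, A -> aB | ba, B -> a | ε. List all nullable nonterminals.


A nonterminal is nullable iff some alternative derives ε (directly, or every symbol in it is nullable)
Nullable: {B, S}


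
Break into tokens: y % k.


Scan left to right, longest-match per lexeme
Tokens: ID(y), OP(%), ID(k)


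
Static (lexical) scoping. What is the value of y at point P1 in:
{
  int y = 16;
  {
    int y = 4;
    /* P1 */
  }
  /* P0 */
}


y declared in the same block as P1
y = 4


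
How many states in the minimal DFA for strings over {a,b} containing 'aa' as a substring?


KMP-style automaton: 2 progress states + 1 absorbing accept = 3
Minimal DFA: 3 states


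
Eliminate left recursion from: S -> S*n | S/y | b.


Left-recursive alternatives: S*n, S/y; non-recursive: b
Introduce S': S -> bS', S' -> *nS' | /yS' | ε


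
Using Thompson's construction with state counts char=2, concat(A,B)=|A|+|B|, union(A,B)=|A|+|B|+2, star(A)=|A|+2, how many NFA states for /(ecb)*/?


Syntax tree has 3 char leaf(s), 0 union(s), 1 star(s)
chars contribute 3×2 = 6; each union adds +2; each star adds +2
Total: 6 + 0 + 2 = 8 states


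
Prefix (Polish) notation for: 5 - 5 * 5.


'*' binds tighter: tree is (- 5 (* 5 5))
Prefix: - 5 * 5 5


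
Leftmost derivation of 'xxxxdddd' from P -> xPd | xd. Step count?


Derivation: P => xPd => xxPdd => xxxPddd => xxxxdddd
Steps: 4


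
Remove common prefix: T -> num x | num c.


Common prefix: 'num'
Factored: T -> num T', T' -> x | c


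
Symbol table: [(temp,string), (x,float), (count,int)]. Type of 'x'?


Lookup 'x' → type float


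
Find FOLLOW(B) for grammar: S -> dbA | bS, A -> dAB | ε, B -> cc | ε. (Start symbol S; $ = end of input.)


$ ∈ FOLLOW(S). For each A -> αBβ: add FIRST(β)\{ε} to FOLLOW(B); if β nullable, add FOLLOW(A).
FOLLOW(B) = {$, c}


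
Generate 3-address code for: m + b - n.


Break into single-operator statements:
t1 = m + b
t2 = t1 - n


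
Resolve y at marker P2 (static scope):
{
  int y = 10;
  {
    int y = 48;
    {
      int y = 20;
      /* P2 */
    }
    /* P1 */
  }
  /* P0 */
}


y declared in the same block as P2
y = 20


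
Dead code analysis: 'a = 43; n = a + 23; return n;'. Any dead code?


a is read by n's definition; n is returned
No dead code


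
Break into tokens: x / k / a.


Scan left to right, longest-match per lexeme
Tokens: ID(x), OP(/), ID(k), OP(/), ID(a)


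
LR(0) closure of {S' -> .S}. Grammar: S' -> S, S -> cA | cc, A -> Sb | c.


Start: S' -> .S
For each item with dot before a nonterminal B, add B -> .γ for every B-production
Closure: [S' -> .S, S -> .cA, S -> .cc]


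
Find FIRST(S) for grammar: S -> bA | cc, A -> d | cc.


Per alternative of S: FIRST(bA) = {b}; FIRST(cc) = {c}
FIRST(S) = {b, c}


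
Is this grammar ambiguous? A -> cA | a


right-linear, alternatives start with distinct terminals 'c' vs 'a': unique leftmost derivation
Unambiguous


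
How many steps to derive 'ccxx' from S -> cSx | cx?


Derivation: S => cSx => ccxx
Steps: 2


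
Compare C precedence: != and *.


'*' is multiplicative (level 10); '!=' is equality (level 6)
Higher level binds tighter
'*' has higher precedence than '!='


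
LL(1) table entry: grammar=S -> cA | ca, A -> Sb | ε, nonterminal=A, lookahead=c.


For [A, c]: 'c' ∈ FIRST(Sb)
Entry: A -> Sb


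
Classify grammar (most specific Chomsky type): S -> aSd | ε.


Single nonterminal LHS, but a^n d^n is not regular
Classification: Type 2 (Context-Free)


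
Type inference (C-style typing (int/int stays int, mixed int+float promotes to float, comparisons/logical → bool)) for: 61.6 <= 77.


Operand types: float <= int
Rule: comparison yields bool
Result type: bool


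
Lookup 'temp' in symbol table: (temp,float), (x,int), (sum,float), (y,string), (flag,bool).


Lookup 'temp' → type float


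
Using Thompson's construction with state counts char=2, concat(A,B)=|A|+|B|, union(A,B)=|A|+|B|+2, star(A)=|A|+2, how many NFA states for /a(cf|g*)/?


Syntax tree has 4 char leaf(s), 1 union(s), 1 star(s)
chars contribute 4×2 = 8; each union adds +2; each star adds +2
Total: 8 + 2 + 2 = 12 states


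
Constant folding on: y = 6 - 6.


6 - 6 = 0 at compile time
Optimized: y = 0


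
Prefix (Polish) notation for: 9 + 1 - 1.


left-to-right (same/higher precedence on left): tree is (- (+ 9 1) 1)
Prefix: - + 9 1 1


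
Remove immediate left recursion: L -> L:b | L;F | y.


Left-recursive alternatives: L:b, L;F; non-recursive: y
Introduce L': L -> yL', L' -> :bL' | ;FL' | ε


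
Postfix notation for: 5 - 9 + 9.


Left to right (same or higher precedence on left)
Postfix: 5 9 - 9 +


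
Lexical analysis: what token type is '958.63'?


Pattern: digits with a decimal point
Type: FLOAT_LITERAL


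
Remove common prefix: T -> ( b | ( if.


Common prefix: '('
Factored: T -> ( T', T' -> b | if


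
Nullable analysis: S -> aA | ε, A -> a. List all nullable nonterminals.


A nonterminal is nullable iff some alternative derives ε (directly, or every symbol in it is nullable)
Nullable: {S}


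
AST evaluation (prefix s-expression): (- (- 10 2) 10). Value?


Evaluate inner: (- 10 2) = 8
Evaluate root: (- 8 10) = -2
Result: -2


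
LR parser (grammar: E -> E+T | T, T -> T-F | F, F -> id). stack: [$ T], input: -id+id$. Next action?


shift '-' to continue T -> T-F
Action: shift


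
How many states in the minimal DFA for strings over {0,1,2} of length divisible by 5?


Track length mod 5: states 0..4, accept at 0
Minimal DFA: 5 states


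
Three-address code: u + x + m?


Break into single-operator statements:
t1 = u + x
t2 = t1 + m


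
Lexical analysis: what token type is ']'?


Pattern: delimiter/punctuation
Type: PUNCTUATION


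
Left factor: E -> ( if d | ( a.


Common prefix: '('
Factored: E -> ( E', E' -> if d | a


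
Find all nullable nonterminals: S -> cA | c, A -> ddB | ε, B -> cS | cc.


A nonterminal is nullable iff some alternative derives ε (directly, or every symbol in it is nullable)
Nullable: {A}


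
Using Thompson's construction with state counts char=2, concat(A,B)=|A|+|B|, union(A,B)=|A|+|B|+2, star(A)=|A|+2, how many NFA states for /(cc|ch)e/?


Syntax tree has 5 char leaf(s), 1 union(s), 0 star(s)
chars contribute 5×2 = 10; each union adds +2; each star adds +2
Total: 10 + 2 + 0 = 12 states


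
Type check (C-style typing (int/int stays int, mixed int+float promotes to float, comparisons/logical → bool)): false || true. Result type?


Operand types: bool || bool
Rule: logical operators take bool operands and yield bool
Result type: bool


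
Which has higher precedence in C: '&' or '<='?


'<=' is relational (level 7); '&' is bitwise AND (level 5)
Higher level binds tighter
'<=' has higher precedence than '&'


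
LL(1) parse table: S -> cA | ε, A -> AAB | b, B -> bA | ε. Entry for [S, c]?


For [S, c]: 'c' ∈ FIRST(cA)
Entry: S -> cA


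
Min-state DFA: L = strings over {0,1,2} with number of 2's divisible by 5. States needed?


Track (count of 2) mod 5: states 0..4, accept at 0
Minimal DFA: 5 states


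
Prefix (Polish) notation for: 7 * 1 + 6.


left-to-right (same/higher precedence on left): tree is (+ (* 7 1) 6)
Prefix: + * 7 1 6


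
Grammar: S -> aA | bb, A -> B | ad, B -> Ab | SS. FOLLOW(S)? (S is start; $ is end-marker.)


$ ∈ FOLLOW(S). For each A -> αBβ: add FIRST(β)\{ε} to FOLLOW(B); if β nullable, add FOLLOW(A).
FOLLOW(S) = {$, a, b}


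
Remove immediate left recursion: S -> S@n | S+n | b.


Left-recursive alternatives: S@n, S+n; non-recursive: b
Introduce S': S -> bS', S' -> @nS' | +nS' | ε


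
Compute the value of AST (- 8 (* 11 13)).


Evaluate inner: (* 11 13) = 143
Evaluate root: (- 8 143) = -135
Result: -135


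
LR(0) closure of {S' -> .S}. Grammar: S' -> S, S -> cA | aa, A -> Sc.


Start: S' -> .S
For each item with dot before a nonterminal B, add B -> .γ for every B-production
Closure: [S' -> .S, S -> .cA, S -> .aa]


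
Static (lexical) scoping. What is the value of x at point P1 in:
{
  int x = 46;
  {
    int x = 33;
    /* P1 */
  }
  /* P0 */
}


x declared in the same block as P1
x = 33


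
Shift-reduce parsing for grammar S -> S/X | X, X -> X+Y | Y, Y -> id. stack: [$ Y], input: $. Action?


'Y' (not preceded by X+) is the handle for X -> Y
Action: reduce (X -> Y)


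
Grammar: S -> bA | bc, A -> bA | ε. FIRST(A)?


Per alternative of A: FIRST(bA) = {b}; FIRST(ε) = {ε}
FIRST(A) = {b, ε}


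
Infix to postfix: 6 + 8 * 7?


* has higher precedence, evaluate 8*7 first
Postfix: 6 8 7 * +


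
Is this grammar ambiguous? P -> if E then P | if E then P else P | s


dangling else: 'if E then if E then s else s' parses two ways
Ambiguous


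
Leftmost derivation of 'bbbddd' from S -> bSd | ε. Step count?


Derivation: S => bSd => bbSdd => bbbSddd => bbbddd
Steps: 4


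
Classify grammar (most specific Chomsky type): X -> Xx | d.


Left-linear: every RHS is a terminal or one nonterminal followed by a terminal
Classification: Type 3 (Regular)


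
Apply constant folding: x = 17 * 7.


17 * 7 = 119 at compile time
Optimized: x = 119


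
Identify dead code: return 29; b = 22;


statement follows a return and is unreachable
Dead: 'b = 22'


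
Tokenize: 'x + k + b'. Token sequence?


Scan left to right, longest-match per lexeme
Tokens: ID(x), OP(+), ID(k), OP(+), ID(b)


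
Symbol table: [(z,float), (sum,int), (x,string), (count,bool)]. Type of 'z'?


Lookup 'z' → type float


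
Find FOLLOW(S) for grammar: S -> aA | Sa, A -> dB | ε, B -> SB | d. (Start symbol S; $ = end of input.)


$ ∈ FOLLOW(S). For each A -> αBβ: add FIRST(β)\{ε} to FOLLOW(B); if β nullable, add FOLLOW(A).
FOLLOW(S) = {$, a, d}


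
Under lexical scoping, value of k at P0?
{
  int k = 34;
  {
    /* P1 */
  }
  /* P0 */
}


k declared in the same block as P0
k = 34


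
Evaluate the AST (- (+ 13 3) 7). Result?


Evaluate inner: (+ 13 3) = 16
Evaluate root: (- 16 7) = 9
Result: 9


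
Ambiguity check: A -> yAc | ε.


balanced y^n…c^n: each string has a unique parse
Unambiguous


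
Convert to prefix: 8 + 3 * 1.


'*' binds tighter: tree is (+ 8 (* 3 1))
Prefix: + 8 * 3 1


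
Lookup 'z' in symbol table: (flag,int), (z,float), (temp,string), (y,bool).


Lookup 'z' → type float


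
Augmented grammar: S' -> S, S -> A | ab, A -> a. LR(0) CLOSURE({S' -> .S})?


Start: S' -> .S
For each item with dot before a nonterminal B, add B -> .γ for every B-production
Closure: [S' -> .S, S -> .A, S -> .ab, A -> .a]


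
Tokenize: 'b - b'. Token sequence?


Scan left to right, longest-match per lexeme
Tokens: ID(b), OP(-), ID(b)


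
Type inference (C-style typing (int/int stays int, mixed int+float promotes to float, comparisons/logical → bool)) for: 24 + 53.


Operand types: int + int
Rule: mixed int/float promotes to float; int/int stays int
Result type: int


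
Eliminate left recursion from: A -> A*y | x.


Left-recursive alternatives: A*y; non-recursive: x
Introduce A': A -> xA', A' -> *yA' | ε


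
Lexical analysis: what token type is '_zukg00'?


Pattern: letter/underscore followed by alphanumerics, not a keyword
Type: IDENTIFIER


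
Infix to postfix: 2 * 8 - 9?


Left to right (same or higher precedence on left)
Postfix: 2 8 * 9 -


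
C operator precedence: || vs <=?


'<=' is relational (level 7); '||' is logical OR (level 1)
Higher level binds tighter
'<=' has higher precedence than '||'


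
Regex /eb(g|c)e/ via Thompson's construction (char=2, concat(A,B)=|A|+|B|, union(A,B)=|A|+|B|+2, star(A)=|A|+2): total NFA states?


Syntax tree has 5 char leaf(s), 1 union(s), 0 star(s)
chars contribute 5×2 = 10; each union adds +2; each star adds +2
Total: 10 + 2 + 0 = 12 states


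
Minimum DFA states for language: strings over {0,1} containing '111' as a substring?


KMP-style automaton: 3 progress states + 1 absorbing accept = 4
Minimal DFA: 4 states


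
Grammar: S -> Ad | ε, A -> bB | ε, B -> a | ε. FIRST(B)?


Per alternative of B: FIRST(a) = {a}; FIRST(ε) = {ε}
FIRST(B) = {a, ε}


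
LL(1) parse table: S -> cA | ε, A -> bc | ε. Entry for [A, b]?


For [A, b]: 'b' ∈ FIRST(bc)
Entry: A -> bc


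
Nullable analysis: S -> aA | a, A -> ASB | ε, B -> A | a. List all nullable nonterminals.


A nonterminal is nullable iff some alternative derives ε (directly, or every symbol in it is nullable)
Nullable: {A, B}


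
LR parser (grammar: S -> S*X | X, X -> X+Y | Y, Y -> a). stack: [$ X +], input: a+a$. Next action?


no handle; shift 'a'
Action: shift


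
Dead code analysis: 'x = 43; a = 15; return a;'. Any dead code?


x is assigned but never read
Dead: 'x = 43'


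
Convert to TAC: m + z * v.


Break into single-operator statements:
t1 = z * v
t2 = m + t1


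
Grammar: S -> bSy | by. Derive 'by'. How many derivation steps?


Derivation: S => by
Steps: 1


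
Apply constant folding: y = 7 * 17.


7 * 17 = 119 at compile time
Optimized: y = 119


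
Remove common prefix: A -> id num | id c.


Common prefix: 'id'
Factored: A -> id A', A' -> num | c


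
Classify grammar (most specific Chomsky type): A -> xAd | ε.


Single nonterminal LHS, but x^n d^n is not regular
Classification: Type 2 (Context-Free)


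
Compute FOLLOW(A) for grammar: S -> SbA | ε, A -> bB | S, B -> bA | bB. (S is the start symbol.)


$ ∈ FOLLOW(S). For each A -> αBβ: add FIRST(β)\{ε} to FOLLOW(B); if β nullable, add FOLLOW(A).
FOLLOW(A) = {$, b}


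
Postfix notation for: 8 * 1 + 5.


Left to right (same or higher precedence on left)
Postfix: 8 1 * 5 +


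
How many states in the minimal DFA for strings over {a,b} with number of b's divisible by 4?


Track (count of b) mod 4: states 0..3, accept at 0
Minimal DFA: 4 states


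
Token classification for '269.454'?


Pattern: digits with a decimal point
Type: FLOAT_LITERAL


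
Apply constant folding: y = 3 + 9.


3 + 9 = 12 at compile time
Optimized: y = 12


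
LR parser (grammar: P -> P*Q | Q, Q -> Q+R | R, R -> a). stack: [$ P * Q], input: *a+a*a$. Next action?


handle 'P*Q' on top; lookahead ∈ FOLLOW(P) = {*, $}
Action: reduce (P -> P*Q)


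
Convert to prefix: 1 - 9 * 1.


'*' binds tighter: tree is (- 1 (* 9 1))
Prefix: - 1 * 9 1


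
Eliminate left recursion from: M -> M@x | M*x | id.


Left-recursive alternatives: M@x, M*x; non-recursive: id
Introduce M': M -> idM', M' -> @xM' | *xM' | ε


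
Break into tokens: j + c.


Scan left to right, longest-match per lexeme
Tokens: ID(j), OP(+), ID(c)


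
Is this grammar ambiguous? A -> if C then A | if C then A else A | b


dangling else: 'if C then if C then b else b' parses two ways
Ambiguous


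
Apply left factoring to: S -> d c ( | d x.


Common prefix: 'd'
Factored: S -> d S', S' -> c ( | x


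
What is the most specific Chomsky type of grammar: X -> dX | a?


Right-linear: every RHS is a terminal or a terminal followed by one nonterminal
Classification: Type 3 (Regular)


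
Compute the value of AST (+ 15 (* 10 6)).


Evaluate inner: (* 10 6) = 60
Evaluate root: (+ 15 60) = 75
Result: 75


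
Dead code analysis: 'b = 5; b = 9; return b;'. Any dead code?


first assignment to b is overwritten before any read
Dead: 'b = 5'


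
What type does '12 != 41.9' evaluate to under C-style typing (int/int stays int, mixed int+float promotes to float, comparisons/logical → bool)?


Operand types: int != float
Rule: comparison yields bool
Result type: bool


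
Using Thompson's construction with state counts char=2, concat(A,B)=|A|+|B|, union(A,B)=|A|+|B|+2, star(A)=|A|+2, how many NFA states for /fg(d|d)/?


Syntax tree has 4 char leaf(s), 1 union(s), 0 star(s)
chars contribute 4×2 = 8; each union adds +2; each star adds +2
Total: 8 + 2 + 0 = 10 states


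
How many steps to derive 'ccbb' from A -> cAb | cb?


Derivation: A => cAb => ccbb
Steps: 2


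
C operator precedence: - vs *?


'*' is multiplicative (level 10); '-' is additive (level 9)
Higher level binds tighter
'*' has higher precedence than '-'


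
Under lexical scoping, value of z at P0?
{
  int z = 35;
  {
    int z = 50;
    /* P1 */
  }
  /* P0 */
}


z declared in the same block as P0
z = 35


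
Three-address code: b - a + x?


Break into single-operator statements:
t1 = b - a
t2 = t1 + x


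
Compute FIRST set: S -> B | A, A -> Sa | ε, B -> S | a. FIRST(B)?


Per alternative of B: FIRST(S) = {a, ε}; FIRST(a) = {a}
FIRST(B) = {a, ε}


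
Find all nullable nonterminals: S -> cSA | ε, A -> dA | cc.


A nonterminal is nullable iff some alternative derives ε (directly, or every symbol in it is nullable)
Nullable: {S}


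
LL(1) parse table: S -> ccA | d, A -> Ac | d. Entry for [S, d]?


For [S, d]: 'd' ∈ FIRST(d)
Entry: S -> d


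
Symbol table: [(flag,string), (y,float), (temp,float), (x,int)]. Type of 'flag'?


Lookup 'flag' → type string


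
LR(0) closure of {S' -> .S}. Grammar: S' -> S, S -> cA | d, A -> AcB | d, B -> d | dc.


Start: S' -> .S
For each item with dot before a nonterminal B, add B -> .γ for every B-production
Closure: [S' -> .S, S -> .cA, S -> .d]


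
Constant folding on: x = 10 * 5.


10 * 5 = 50 at compile time
Optimized: x = 50


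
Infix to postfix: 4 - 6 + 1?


Left to right (same or higher precedence on left)
Postfix: 4 6 - 1 +


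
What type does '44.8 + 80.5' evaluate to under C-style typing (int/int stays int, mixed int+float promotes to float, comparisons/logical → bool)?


Operand types: float + float
Rule: mixed int/float promotes to float; int/int stays int
Result type: float


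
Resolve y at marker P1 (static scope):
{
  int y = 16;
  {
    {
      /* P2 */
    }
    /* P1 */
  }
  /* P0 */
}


P1's block does not declare y; resolves to the enclosing declaration at depth 0
y = 16


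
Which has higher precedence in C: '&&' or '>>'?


'>>' is shift (level 8); '&&' is logical AND (level 2)
Higher level binds tighter
'>>' has higher precedence than '&&'


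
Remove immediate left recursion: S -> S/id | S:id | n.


Left-recursive alternatives: S/id, S:id; non-recursive: n
Introduce S': S -> nS', S' -> /idS' | :idS' | ε


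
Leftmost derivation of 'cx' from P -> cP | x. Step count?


Derivation: P => cP => cx
Steps: 2


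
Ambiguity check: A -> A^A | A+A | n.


'n^n+n' has two parse trees (no precedence encoded between ^ and +)
Ambiguous


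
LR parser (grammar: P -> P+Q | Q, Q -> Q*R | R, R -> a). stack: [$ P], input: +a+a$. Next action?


shift '+' to continue P -> P+Q
Action: shift


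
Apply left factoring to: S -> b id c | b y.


Common prefix: 'b'
Factored: S -> b S', S' -> id c | y


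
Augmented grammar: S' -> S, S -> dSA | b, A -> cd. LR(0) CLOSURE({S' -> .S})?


Start: S' -> .S
For each item with dot before a nonterminal B, add B -> .γ for every B-production
Closure: [S' -> .S, S -> .dSA, S -> .b]


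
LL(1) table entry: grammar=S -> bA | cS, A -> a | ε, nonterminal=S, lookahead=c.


For [S, c]: 'c' ∈ FIRST(cS)
Entry: S -> cS


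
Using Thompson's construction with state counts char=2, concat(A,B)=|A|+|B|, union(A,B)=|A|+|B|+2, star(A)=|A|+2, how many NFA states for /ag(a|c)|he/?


Syntax tree has 6 char leaf(s), 2 union(s), 0 star(s)
chars contribute 6×2 = 12; each union adds +2; each star adds +2
Total: 12 + 4 + 0 = 16 states


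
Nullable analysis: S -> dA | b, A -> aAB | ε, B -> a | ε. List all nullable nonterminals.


A nonterminal is nullable iff some alternative derives ε (directly, or every symbol in it is nullable)
Nullable: {A, B}


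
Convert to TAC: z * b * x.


Break into single-operator statements:
t1 = z * b
t2 = t1 * x


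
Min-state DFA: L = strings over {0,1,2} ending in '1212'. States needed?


Track the longest suffix of input matching a prefix of '1212': 5 classes (prefixes of length 0..4)
Minimal DFA: 5 states


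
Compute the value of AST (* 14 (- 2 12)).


Evaluate inner: (- 2 12) = -10
Evaluate root: (* 14 -10) = -140
Result: -140


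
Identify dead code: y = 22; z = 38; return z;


y is assigned but never read
Dead: 'y = 22'


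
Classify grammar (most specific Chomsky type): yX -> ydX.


LHS has context (more than one symbol) and |LHS| ≤ |RHS|
Classification: Type 1 (Context-Sensitive)


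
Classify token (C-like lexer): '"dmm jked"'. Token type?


Pattern: double-quoted sequence
Type: STRING_LITERAL


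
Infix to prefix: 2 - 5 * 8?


'*' binds tighter: tree is (- 2 (* 5 8))
Prefix: - 2 * 5 8


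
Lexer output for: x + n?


Scan left to right, longest-match per lexeme
Tokens: ID(x), OP(+), ID(n)


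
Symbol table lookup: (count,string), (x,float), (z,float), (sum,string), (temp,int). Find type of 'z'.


Lookup 'z' → type float


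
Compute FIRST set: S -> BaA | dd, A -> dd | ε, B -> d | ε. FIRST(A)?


Per alternative of A: FIRST(dd) = {d}; FIRST(ε) = {ε}
FIRST(A) = {d, ε}


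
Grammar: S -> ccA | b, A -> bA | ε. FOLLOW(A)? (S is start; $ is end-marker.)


$ ∈ FOLLOW(S). For each A -> αBβ: add FIRST(β)\{ε} to FOLLOW(B); if β nullable, add FOLLOW(A).
FOLLOW(A) = {$}


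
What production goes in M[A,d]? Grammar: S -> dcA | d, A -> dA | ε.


For [A, d]: 'd' ∈ FIRST(dA)
Entry: A -> dA


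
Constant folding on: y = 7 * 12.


7 * 12 = 84 at compile time
Optimized: y = 84


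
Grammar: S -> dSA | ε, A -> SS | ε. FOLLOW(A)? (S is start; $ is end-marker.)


$ ∈ FOLLOW(S). For each A -> αBβ: add FIRST(β)\{ε} to FOLLOW(B); if β nullable, add FOLLOW(A).
FOLLOW(A) = {$, d}


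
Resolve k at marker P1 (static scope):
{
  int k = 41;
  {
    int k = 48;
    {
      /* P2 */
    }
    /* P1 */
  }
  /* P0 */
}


k declared in the same block as P1
k = 48
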